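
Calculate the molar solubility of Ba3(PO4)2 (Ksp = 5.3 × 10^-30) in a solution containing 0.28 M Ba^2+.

Ba3(PO4)2(s) ⇌ 3 Ba^2+ + 2 PO4^3-
Ksp = [Ba^2+]^3[PO4^3-]^2
If s mol/L dissolves here, [Ba^2+] = 0.28 + 3s ≈ 0.28, [PO4^3-] = 2s (Ksp is small, so little additional dissolves).
Ksp ≈ (0.28)^3 × (2s)^2
s = 7.8 x 10^-15 M
Check: 3s = 2.3 × 10^-14 ≪ 0.28, so the approximation is valid.

s ≈ 7.8 × 10^-15 M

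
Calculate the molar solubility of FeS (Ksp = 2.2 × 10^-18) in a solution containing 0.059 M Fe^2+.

3.7e-17 M

FeS(s) ⇌ Fe^2+(aq) + S^2-(aq)
Ksp = [Fe^2+][S^2-]
Let s be the molar solubility in this solution. [Fe^2+] = 0.059 + s ≈ 0.059, [S^2-] = s (since the Fe^2+ already present dominates).
Ksp ≈ 0.059 × s
s = 3.7 × 10^-17 M
Check: s = 3.7 x 10^-17 ≪ 0.059, so the approximation is valid.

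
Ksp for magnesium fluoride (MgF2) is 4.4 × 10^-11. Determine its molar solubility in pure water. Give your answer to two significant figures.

s = 2.2 x 10^-4 M

MgF2(s) ⇌ Mg^2+(aq) + 2 F^-(aq)
Ksp = [Mg^2+][F^-]^2
Let s = molar solubility. Then [Mg^2+] = s and [F^-] = 2s.
So Ksp = s × (2s)^2 = 4s^3
s^3 = 4.4 × 10^-11 / 4, so s = 2.2 × 10^-4 M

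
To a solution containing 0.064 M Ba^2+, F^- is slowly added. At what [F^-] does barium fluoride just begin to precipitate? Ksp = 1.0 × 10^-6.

BaF2(s) <=> Ba^2+(aq) + 2 F^-(aq)
Ksp = [Ba^2+][F^-]^2
Precipitation begins when Q = Ksp. With [Ba^2+] = 0.064 M:
1.0 × 10^-6 = (0.064) × [F^-]^2
[F^-] = (1.0 × 10^-6 / 6.4 x 10^-2)^(1/2) = 4.0 × 10^-3 M

4.0 x 10^-3 M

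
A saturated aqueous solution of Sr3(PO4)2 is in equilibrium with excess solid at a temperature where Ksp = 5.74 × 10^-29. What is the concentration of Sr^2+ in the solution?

Sr3(PO4)2(s) <=> 3 Sr^2+(aq) + 2 PO4^3-(aq)
Ksp = [Sr^2+]^3[PO4^3-]^2
With molar solubility s: [Sr^2+] = 3s, [PO4^3-] = 2s.
So Ksp = (3s)^3 × (2s)^2 = 108s^5
s^5 = 5.74 × 10^-29 / 108, so s = 8.812 × 10^-7 M
[Sr^2+] = 3s = 2.64 × 10^-6 M

[Sr^2+] = 2.64 × 10^-6 M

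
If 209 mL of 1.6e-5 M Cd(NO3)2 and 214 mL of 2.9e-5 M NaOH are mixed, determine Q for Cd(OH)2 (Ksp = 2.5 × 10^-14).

Q ≈ 1.7 × 10^-15

Total volume = 209 + 214 = 423 mL.
[Cd^2+] = 1.6 × 10^-5 × (209/423) = 7.91 × 10^-6 M
[OH^-] = 2.9 × 10^-5 × (214/423) = 1.47 x 10^-5 M
Cd(OH)2(s) ⇌ Cd^2+(aq) + 2 OH^-(aq), so Q = [Cd^2+][OH^-]^2
Q = (7.91 × 10^-6)(1.47 × 10^-5)^2 = 1.7 x 10^-15
Q < Ksp, so no precipitate of Cd(OH)2 forms.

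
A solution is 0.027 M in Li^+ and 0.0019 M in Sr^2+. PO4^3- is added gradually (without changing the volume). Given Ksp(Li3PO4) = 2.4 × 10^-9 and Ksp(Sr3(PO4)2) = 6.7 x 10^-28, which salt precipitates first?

Sr3(PO4)2

Precipitation of each salt starts when its ion product equals its Ksp.
For Li3PO4: 2.4 × 10^-9 = (0.027)^3 × [PO4^3-]  ⇒  [PO4^3-] = 1.2 × 10^-4 M.
For Sr3(PO4)2: 6.7 x 10^-28 = (0.0019)^3 × [PO4^3-]^2  ⇒  [PO4^3-] = 3.1 × 10^-10 M.
The salt with the lower threshold [PO4^3-] precipitates first: Sr3(PO4)2.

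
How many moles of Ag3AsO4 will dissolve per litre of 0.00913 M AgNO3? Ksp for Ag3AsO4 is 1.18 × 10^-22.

1.55 × 10^-16 M

Ag3AsO4(s) <=> 3 Ag^+ + AsO4^3-
Ksp = [Ag^+]^3[AsO4^3-]
Let s = moles of Ag3AsO4 that dissolve per litre. [Ag^+] = 0.00913 + 3s ≈ 0.00913, [AsO4^3-] = s (common-ion effect: Ag^+ is already 0.00913 M).
Ksp ≈ (0.00913)^3 × s
s = 1.55 × 10^-16 M
Check: 3s = 4.7 × 10^-16 ≪ 0.00913, so the approximation is valid.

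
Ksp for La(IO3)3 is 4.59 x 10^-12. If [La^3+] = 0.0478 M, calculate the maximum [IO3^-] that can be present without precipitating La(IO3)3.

[IO3^-] = 4.58 x 10^-4 M

La(IO3)3(s) <=> La^3+ + 3 IO3^-
Ksp = [La^3+][IO3^-]^3
Precipitation begins when Q = Ksp. With [La^3+] = 0.0478 M:
4.59 x 10^-12 = (0.0478) × [IO3^-]^3
[IO3^-] = (4.59 x 10^-12 / 4.78 × 10^-2)^(1/3) = 4.58 x 10^-4 M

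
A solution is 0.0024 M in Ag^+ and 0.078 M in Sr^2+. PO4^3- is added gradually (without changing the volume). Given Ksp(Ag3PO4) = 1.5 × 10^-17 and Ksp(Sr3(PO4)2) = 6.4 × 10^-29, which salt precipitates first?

Sr3(PO4)2

Precipitation of each salt starts when its ion product equals its Ksp.
For Ag3PO4: 1.5 × 10^-17 = (0.0024)^3 × [PO4^3-]  ⇒  [PO4^3-] = 1.1 × 10^-9 M.
For Sr3(PO4)2: 6.4 × 10^-29 = (0.078)^3 × [PO4^3-]^2  ⇒  [PO4^3-] = 3.7 × 10^-13 M.
The salt with the lower threshold [PO4^3-] precipitates first: Sr3(PO4)2.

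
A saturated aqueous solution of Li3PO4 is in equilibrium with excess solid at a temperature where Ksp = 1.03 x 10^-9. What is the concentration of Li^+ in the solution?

7.46 × 10^-3 M

Li3PO4(s) ⇌ 3 Li^+(aq) + PO4^3-(aq)
Ksp = [Li^+]^3[PO4^3-]
With molar solubility s: [Li^+] = 3s, [PO4^3-] = s.
So Ksp = (3s)^3 × s = 27s^4
Solving, s = (1.03 x 10^-9/27)^(1/4) = 2.485 × 10^-3 M
[Li^+] = 3s = 7.46 x 10^-3 M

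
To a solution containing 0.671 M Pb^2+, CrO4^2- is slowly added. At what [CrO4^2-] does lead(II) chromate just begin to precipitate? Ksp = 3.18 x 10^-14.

[CrO4^2-] = 4.74 x 10^-14 M

PbCrO4(s) ⇌ Pb^2+(aq) + CrO4^2-(aq)
Ksp = [Pb^2+][CrO4^2-]
Precipitation begins when Q = Ksp. With [Pb^2+] = 0.671 M:
3.18 x 10^-14 = (0.671) × [CrO4^2-]
[CrO4^2-] = (3.18 x 10^-14 / 6.71 × 10^-1) = 4.74 × 10^-14 M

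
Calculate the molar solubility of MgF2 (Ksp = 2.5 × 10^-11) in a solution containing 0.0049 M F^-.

s ≈ 1.0e-6 M

MgF2(s) <=> Mg^2+ + 2 F^-
Ksp = [Mg^2+][F^-]^2
Let s be the molar solubility in this solution. [Mg^2+] = s, [F^-] = 0.0049 + 2s ≈ 0.0049 (since the F^- already present dominates).
Ksp ≈ s × (0.0049)^2
s = 1.0 × 10^-6 M
Check: 2s = 2.1 × 10^-6 ≪ 0.0049, so the approximation is valid.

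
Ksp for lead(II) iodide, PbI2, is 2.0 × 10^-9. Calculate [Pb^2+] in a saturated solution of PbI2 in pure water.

PbI2(s) ⇌ Pb^2+(aq) + 2 I^-(aq)
Ksp = [Pb^2+][I^-]^2
For each mole of PbI2 that dissolves: [Pb^2+] = s, [I^-] = 2s.
So Ksp = s × (2s)^2 = 4s^3
s^3 = 2.0 × 10^-9 / 4, so s = 7.94 x 10^-4 M
[Pb^2+] = s = 7.9 × 10^-4 M

7.9 x 10^-4 M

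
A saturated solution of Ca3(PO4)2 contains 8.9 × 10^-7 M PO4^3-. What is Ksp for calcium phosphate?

Ksp = 1.9 × 10^-30

Ca3(PO4)2(s) <=> 3 Ca^2+(aq) + 2 PO4^3-(aq)
Stoichiometry gives [Ca^2+] = (3/2)[PO4^3-] = 1.34 x 10^-6 M.
Ksp = [Ca^2+]^3[PO4^3-]^2
Ksp = (1.34 × 10^-6)^3 × (8.9 × 10^-7)^2 = 1.9 × 10^-30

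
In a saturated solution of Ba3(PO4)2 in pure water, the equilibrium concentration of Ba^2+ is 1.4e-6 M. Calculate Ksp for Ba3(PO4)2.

Ba3(PO4)2(s) ⇌ 3 Ba^2+(aq) + 2 PO4^3-(aq)
Stoichiometry gives [PO4^3-] = (2/3)[Ba^2+] = 9.33 x 10^-7 M.
Ksp = [Ba^2+]^3[PO4^3-]^2
Ksp = (1.4 × 10^-6)^3 × (9.33 × 10^-7)^2 = 2.4 × 10^-30

2.4 × 10^-30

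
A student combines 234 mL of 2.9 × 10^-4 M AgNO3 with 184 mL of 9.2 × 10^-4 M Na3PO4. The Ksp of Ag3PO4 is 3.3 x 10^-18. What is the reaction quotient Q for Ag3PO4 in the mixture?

1.7 x 10^-15

Total volume = 234 + 184 = 418 mL.
[Ag^+] = 2.9 x 10^-4 × (234/418) = 1.62 x 10^-4 M
[PO4^3-] = 9.2 × 10^-4 × (184/418) = 4.05 × 10^-4 M
Ag3PO4(s) ⇌ 3 Ag^+ + PO4^3-, so Q = [Ag^+]^3[PO4^3-]
Q = (1.62 × 10^-4)^3(4.05 x 10^-4) = 1.7 × 10^-15
Q > Ksp, so Ag3PO4 will precipitate.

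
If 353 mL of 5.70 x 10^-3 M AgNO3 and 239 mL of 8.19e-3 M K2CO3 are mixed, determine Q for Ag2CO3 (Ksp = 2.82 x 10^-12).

Q = 3.82 × 10^-8

Total volume = 353 + 239 = 592 mL.
[Ag^+] = 5.70 × 10^-3 × (353/592) = 3.399 × 10^-3 M
[CO3^2-] = 8.19 x 10^-3 × (239/592) = 3.306 x 10^-3 M
Ag2CO3(s) ⇌ 2 Ag^+(aq) + CO3^2-(aq), so Q = [Ag^+]^2[CO3^2-]
Q = (3.399 x 10^-3)^2(3.306 × 10^-3) = 3.82 × 10^-8
Q > Ksp, so Ag2CO3 will precipitate.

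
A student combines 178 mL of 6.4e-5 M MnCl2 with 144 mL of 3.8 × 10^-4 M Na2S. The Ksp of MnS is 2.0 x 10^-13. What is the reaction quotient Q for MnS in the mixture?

Total volume = 178 + 144 = 322 mL.
[Mn^2+] = 6.4 × 10^-5 × (178/322) = 3.54 × 10^-5 M
[S^2-] = 3.8 x 10^-4 × (144/322) = 1.70 × 10^-4 M
MnS(s) ⇌ Mn^2+(aq) + S^2-(aq), so Q = [Mn^2+][S^2-]
Q = (3.54 × 10^-5)(1.70 x 10^-4) = 6.0 × 10^-9
Q > Ksp, so MnS will precipitate.

Q = 6.0e-9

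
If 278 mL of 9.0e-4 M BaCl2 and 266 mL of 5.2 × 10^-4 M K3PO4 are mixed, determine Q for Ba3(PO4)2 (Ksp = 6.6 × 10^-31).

Q = 6.3 × 10^-18

Total volume = 278 + 266 = 544 mL.
[Ba^2+] = 9.0 x 10^-4 × (278/544) = 4.60 × 10^-4 M
[PO4^3-] = 5.2 x 10^-4 × (266/544) = 2.54 × 10^-4 M
Ba3(PO4)2(s) ⇌ 3 Ba^2+ + 2 PO4^3-, so Q = [Ba^2+]^3[PO4^3-]^2
Q = (4.60 × 10^-4)^3(2.54 x 10^-4)^2 = 6.3 × 10^-18
Q > Ksp, so Ba3(PO4)2 will precipitate.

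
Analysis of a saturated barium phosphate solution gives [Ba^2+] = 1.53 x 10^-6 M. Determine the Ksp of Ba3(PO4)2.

Ba3(PO4)2(s) ⇌ 3 Ba^2+(aq) + 2 PO4^3-(aq)
Stoichiometry gives [PO4^3-] = (2/3)[Ba^2+] = 1.020 × 10^-6 M.
Ksp = [Ba^2+]^3[PO4^3-]^2
Ksp = (1.53 × 10^-6)^3 × (1.020 × 10^-6)^2 = 3.73 × 10^-30

Ksp = 3.73e-30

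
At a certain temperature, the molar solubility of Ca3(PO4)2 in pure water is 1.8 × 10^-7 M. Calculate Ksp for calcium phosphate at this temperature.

Ca3(PO4)2(s) ⇌ 3 Ca^2+(aq) + 2 PO4^3-(aq)
For each mole of Ca3(PO4)2 that dissolves: [Ca^2+] = 3s, [PO4^3-] = 2s.
Ksp = [Ca^2+]^3[PO4^3-]^2
Ksp = (3s)^3(2s)^2 = 108s^5
With s = 1.8 x 10^-7: Ksp = 2.0 × 10^-32

2.0 × 10^-32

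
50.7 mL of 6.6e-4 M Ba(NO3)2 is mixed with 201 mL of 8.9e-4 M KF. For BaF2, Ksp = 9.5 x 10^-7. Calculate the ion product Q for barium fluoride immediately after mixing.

6.7 x 10^-11

Total volume = 50.7 + 201 = 251.7 mL.
[Ba^2+] = 6.6 × 10^-4 × (50.7/251.7) = 1.33 × 10^-4 M
[F^-] = 8.9 x 10^-4 × (201/251.7) = 7.11 x 10^-4 M
BaF2(s) ⇌ Ba^2+ + 2 F^-, so Q = [Ba^2+][F^-]^2
Q = (1.33 x 10^-4)(7.11 × 10^-4)^2 = 6.7 × 10^-11
Q < Ksp, so no precipitate of BaF2 forms.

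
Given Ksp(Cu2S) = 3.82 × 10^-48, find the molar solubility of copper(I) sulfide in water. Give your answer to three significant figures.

9.85 × 10^-17 M

Cu2S(s) ⇌ 2 Cu^+ + S^2-
Ksp = [Cu^+]^2[S^2-]
Let s = molar solubility. Then [Cu^+] = 2s and [S^2-] = s.
Ksp = (2s)^2s = 4s^3
s^3 = 3.82 × 10^-48 / 4, so s = 9.85 × 10^-17 M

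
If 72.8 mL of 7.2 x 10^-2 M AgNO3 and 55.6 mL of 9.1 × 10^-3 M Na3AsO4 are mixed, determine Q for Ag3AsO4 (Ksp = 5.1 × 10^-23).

Total volume = 72.8 + 55.6 = 128.4 mL.
[Ag^+] = 7.2 x 10^-2 × (72.8/128.4) = 4.08 × 10^-2 M
[AsO4^3-] = 9.1 × 10^-3 × (55.6/128.4) = 3.94 × 10^-3 M
Ag3AsO4(s) ⇌ 3 Ag^+(aq) + AsO4^3-(aq), so Q = [Ag^+]^3[AsO4^3-]
Q = (4.08 x 10^-2)^3(3.94 × 10^-3) = 2.7 × 10^-7
Q > Ksp, so Ag3AsO4 will precipitate.

Q ≈ 2.7e-7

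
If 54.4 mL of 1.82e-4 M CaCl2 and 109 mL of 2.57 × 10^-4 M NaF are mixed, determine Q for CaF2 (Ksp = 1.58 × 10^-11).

Total volume = 54.4 + 109 = 163.4 mL.
[Ca^2+] = 1.82 x 10^-4 × (54.4/163.4) = 6.059 × 10^-5 M
[F^-] = 2.57 × 10^-4 × (109/163.4) = 1.714 × 10^-4 M
CaF2(s) <=> Ca^2+(aq) + 2 F^-(aq), so Q = [Ca^2+][F^-]^2
Q = (6.059 x 10^-5)(1.714 × 10^-4)^2 = 1.78 × 10^-12
Q < Ksp, so no precipitate of CaF2 forms.

1.78 x 10^-12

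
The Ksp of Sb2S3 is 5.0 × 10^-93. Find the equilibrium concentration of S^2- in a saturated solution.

[S^2-] ≈ 4.1 × 10^-19 M

Sb2S3(s) ⇌ 2 Sb^3+ + 3 S^2-
Ksp = [Sb^3+]^2[S^2-]^3
With molar solubility s: [Sb^3+] = 2s, [S^2-] = 3s.
Ksp = (2s)^2(3s)^3 = 108s^5
s = (5.0 × 10^-93 / 108)^(1/5) = 1.36 × 10^-19 M
[S^2-] = 3s = 4.1 × 10^-19 M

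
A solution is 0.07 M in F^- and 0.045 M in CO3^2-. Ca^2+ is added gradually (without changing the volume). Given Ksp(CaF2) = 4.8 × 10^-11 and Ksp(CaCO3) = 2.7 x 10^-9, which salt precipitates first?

Each salt begins to precipitate when Q = Ksp, i.e. when [Ca^2+] reaches its threshold.
For CaF2: 4.8 × 10^-11 = (0.07)^2 × [Ca^2+]  ⇒  [Ca^2+] = 9.8 x 10^-9 M.
For CaCO3: 2.7 x 10^-9 = 0.045 × [Ca^2+]  ⇒  [Ca^2+] = 6.0 × 10^-8 M.
The salt with the lower threshold [Ca^2+] precipitates first: CaF2.

CaF2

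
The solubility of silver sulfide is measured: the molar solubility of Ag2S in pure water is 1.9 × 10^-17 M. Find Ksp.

Ag2S(s) ⇌ 2 Ag^+ + S^2-
Let s = molar solubility. Then [Ag^+] = 2s and [S^2-] = s.
Ksp = [Ag^+]^2[S^2-]
So Ksp = (2s)^2 × s = 4s^3
With s = 1.9 × 10^-17: Ksp = 2.7 × 10^-50

Ksp = 2.7 × 10^-50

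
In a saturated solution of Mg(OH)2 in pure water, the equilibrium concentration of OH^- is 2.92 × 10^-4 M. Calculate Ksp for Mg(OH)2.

Mg(OH)2(s) ⇌ Mg^2+ + 2 OH^-
Stoichiometry gives [Mg^2+] = (1/2)[OH^-] = 1.460 × 10^-4 M.
Ksp = [Mg^2+][OH^-]^2
Ksp = 1.460 × 10^-4 × (2.92 × 10^-4)^2 = 1.24 x 10^-11

1.24e-11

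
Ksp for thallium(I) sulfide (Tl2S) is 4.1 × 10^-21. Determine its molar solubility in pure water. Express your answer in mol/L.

Tl2S(s) ⇌ 2 Tl^+(aq) + S^2-(aq)
Ksp = [Tl^+]^2[S^2-]
With molar solubility s: [Tl^+] = 2s, [S^2-] = s.
Substituting: Ksp = (2s)^2s = 4s^3
s = (4.1 × 10^-21 / 4)^(1/3) = 1.0 × 10^-7 M

1.0e-7 M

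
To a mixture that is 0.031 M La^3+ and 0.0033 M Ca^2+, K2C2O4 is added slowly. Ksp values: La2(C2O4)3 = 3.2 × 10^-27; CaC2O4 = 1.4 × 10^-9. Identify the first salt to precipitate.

La2(C2O4)3

Each salt begins to precipitate when Q = Ksp, i.e. when [C2O4^2-] reaches its threshold.
For La2(C2O4)3: 3.2 × 10^-27 = (0.031)^2 × [C2O4^2-]^3  ⇒  [C2O4^2-] = 1.5 × 10^-8 M.
For CaC2O4: 1.4 × 10^-9 = 0.0033 × [C2O4^2-]  ⇒  [C2O4^2-] = 4.2 x 10^-7 M.
The salt with the lower threshold [C2O4^2-] precipitates first: La2(C2O4)3.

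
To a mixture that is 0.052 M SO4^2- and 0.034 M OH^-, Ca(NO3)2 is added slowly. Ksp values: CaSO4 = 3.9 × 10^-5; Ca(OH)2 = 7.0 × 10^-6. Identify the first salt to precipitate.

CaSO4

Precipitation of each salt starts when its ion product equals its Ksp.
For CaSO4: 3.9 × 10^-5 = 0.052 × [Ca^2+]  ⇒  [Ca^2+] = 7.5 × 10^-4 M.
For Ca(OH)2: 7.0 × 10^-6 = (0.034)^2 × [Ca^2+]  ⇒  [Ca^2+] = 6.1 × 10^-3 M.
The salt with the lower threshold [Ca^2+] precipitates first: CaSO4.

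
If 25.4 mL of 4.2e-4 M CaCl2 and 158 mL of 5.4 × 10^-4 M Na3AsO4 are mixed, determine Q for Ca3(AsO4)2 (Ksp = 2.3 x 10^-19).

Total volume = 25.4 + 158 = 183.4 mL.
[Ca^2+] = 4.2 × 10^-4 × (25.4/183.4) = 5.82 x 10^-5 M
[AsO4^3-] = 5.4 × 10^-4 × (158/183.4) = 4.65 × 10^-4 M
Ca3(AsO4)2(s) <=> 3 Ca^2+ + 2 AsO4^3-, so Q = [Ca^2+]^3[AsO4^3-]^2
Q = (5.82 x 10^-5)^3(4.65 × 10^-4)^2 = 4.3 × 10^-20
Q < Ksp, so no precipitate of Ca3(AsO4)2 forms.

Q = 4.3e-20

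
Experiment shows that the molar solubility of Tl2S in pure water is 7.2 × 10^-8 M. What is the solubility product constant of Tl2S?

Ksp = 1.5 x 10^-21

Tl2S(s) ⇌ 2 Tl^+ + S^2-
Let s = molar solubility. Then [Tl^+] = 2s and [S^2-] = s.
Ksp = [Tl^+]^2[S^2-]
Ksp = (2s)^2s = 4s^3
Ksp = 4 × (7.2 x 10^-8)^3 = 1.5 × 10^-21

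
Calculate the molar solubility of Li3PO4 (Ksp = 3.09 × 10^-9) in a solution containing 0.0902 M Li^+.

Li3PO4(s) <=> 3 Li^+ + PO4^3-
Ksp = [Li^+]^3[PO4^3-]
Let s be the molar solubility in this solution. [Li^+] = 0.0902 + 3s ≈ 0.0902, [PO4^3-] = s (Ksp is small, so little additional dissolves).
Ksp ≈ (0.0902)^3 × s
s = 4.21 × 10^-6 M
Check: 3s = 1.3 × 10^-5 ≪ 0.0902, so the approximation is valid.

s ≈ 4.21 × 10^-6 M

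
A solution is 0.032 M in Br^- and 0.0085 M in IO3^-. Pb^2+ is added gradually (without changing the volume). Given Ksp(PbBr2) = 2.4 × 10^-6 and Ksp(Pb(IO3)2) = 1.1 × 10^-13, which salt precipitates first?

Pb(IO3)2

Each salt begins to precipitate when Q = Ksp, i.e. when [Pb^2+] reaches its threshold.
For PbBr2: 2.4 × 10^-6 = (0.032)^2 × [Pb^2+]  ⇒  [Pb^2+] = 2.3 × 10^-3 M.
For Pb(IO3)2: 1.1 × 10^-13 = (0.0085)^2 × [Pb^2+]  ⇒  [Pb^2+] = 1.5 × 10^-9 M.
The salt with the lower threshold [Pb^2+] precipitates first: Pb(IO3)2.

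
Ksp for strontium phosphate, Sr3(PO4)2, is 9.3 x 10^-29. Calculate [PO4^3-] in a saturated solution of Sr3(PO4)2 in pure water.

Sr3(PO4)2(s) <=> 3 Sr^2+(aq) + 2 PO4^3-(aq)
Ksp = [Sr^2+]^3[PO4^3-]^2
For each mole of Sr3(PO4)2 that dissolves: [Sr^2+] = 3s, [PO4^3-] = 2s.
Substituting: Ksp = (3s)^3(2s)^2 = 108s^5
s = (9.3 x 10^-29 / 108)^(1/5) = 9.71 × 10^-7 M
[PO4^3-] = 2s = 1.9 × 10^-6 M

1.9 × 10^-6 M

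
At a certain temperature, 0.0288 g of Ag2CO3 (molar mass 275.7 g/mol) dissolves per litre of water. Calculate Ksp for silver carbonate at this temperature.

Molar solubility s = (2.88 × 10^-2 g/L) / (275.7 g/mol) = 1.045 × 10^-4 M.
Ag2CO3(s) ⇌ 2 Ag^+(aq) + CO3^2-(aq)
Let s = molar solubility. Then [Ag^+] = 2s and [CO3^2-] = s.
Ksp = [Ag^+]^2[CO3^2-]
So Ksp = (2s)^2 × s = 4s^3
With s = 1.045 x 10^-4: Ksp = 4.56 × 10^-12

Ksp = 4.56e-12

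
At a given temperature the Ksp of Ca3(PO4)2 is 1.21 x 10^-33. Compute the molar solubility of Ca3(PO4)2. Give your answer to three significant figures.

1.02 × 10^-7 M

Ca3(PO4)2(s) ⇌ 3 Ca^2+ + 2 PO4^3-
Ksp = [Ca^2+]^3[PO4^3-]^2
For each mole of Ca3(PO4)2 that dissolves: [Ca^2+] = 3s, [PO4^3-] = 2s.
So Ksp = (3s)^3 × (2s)^2 = 108s^5
Solving, s = (1.21 x 10^-33/108)^(1/5) = 1.02 x 10^-7 M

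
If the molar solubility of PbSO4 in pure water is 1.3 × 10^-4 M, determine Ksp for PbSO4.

Ksp ≈ 1.7 × 10^-8

PbSO4(s) ⇌ Pb^2+ + SO4^2-
Let s = molar solubility. Then [Pb^2+] = s and [SO4^2-] = s.
Ksp = [Pb^2+][SO4^2-]
Ksp = s × s = s^2
Ksp = (1.3 x 10^-4)^2 = 1.7 x 10^-8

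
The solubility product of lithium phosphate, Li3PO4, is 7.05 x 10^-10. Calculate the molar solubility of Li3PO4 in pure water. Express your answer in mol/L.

s = 2.26 x 10^-3 M

Li3PO4(s) ⇌ 3 Li^+ + PO4^3-
Ksp = [Li^+]^3[PO4^3-]
If s mol/L of Li3PO4 dissolves, [Li^+] = 3s and [PO4^3-] = s.
Ksp = (3s)^3s = 27s^4
s = (7.05 x 10^-10 / 27)^(1/4) = 2.26 × 10^-3 M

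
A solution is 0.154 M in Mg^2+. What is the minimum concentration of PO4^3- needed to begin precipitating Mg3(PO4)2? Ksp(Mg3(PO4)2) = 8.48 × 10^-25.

1.52 × 10^-11 M

Mg3(PO4)2(s) ⇌ 3 Mg^2+(aq) + 2 PO4^3-(aq)
Ksp = [Mg^2+]^3[PO4^3-]^2
Precipitation begins when Q = Ksp. With [Mg^2+] = 0.154 M:
8.48 × 10^-25 = (0.154)^3 × [PO4^3-]^2
[PO4^3-] = (8.48 × 10^-25 / 3.652 × 10^-3)^(1/2) = 1.52 × 10^-11 M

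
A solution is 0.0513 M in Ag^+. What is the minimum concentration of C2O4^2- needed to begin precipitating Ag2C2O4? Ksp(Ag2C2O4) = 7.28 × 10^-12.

Ag2C2O4(s) <=> 2 Ag^+ + C2O4^2-
Ksp = [Ag^+]^2[C2O4^2-]
Precipitation begins when Q = Ksp. With [Ag^+] = 0.0513 M:
7.28 × 10^-12 = (0.0513)^2 × [C2O4^2-]
[C2O4^2-] = (7.28 × 10^-12 / 2.632 × 10^-3) = 2.77 × 10^-9 M

2.77e-9 M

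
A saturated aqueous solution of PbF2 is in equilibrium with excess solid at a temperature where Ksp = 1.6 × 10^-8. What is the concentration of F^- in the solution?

PbF2(s) ⇌ Pb^2+(aq) + 2 F^-(aq)
Ksp = [Pb^2+][F^-]^2
Let s = molar solubility. Then [Pb^2+] = s and [F^-] = 2s.
Ksp = s(2s)^2 = 4s^3
Solving, s = (1.6 × 10^-8/4)^(1/3) = 1.59 x 10^-3 M
[F^-] = 2s = 3.2 × 10^-3 M

[F^-] = 3.2 × 10^-3 M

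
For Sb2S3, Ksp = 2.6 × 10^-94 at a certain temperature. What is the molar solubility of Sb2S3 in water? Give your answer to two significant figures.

7.5e-20 M

Sb2S3(s) ⇌ 2 Sb^3+(aq) + 3 S^2-(aq)
Ksp = [Sb^3+]^2[S^2-]^3
Let s = molar solubility. Then [Sb^3+] = 2s and [S^2-] = 3s.
Ksp = (2s)^2(3s)^3 = 108s^5
Solving, s = (2.6 × 10^-94/108)^(1/5) = 7.5 x 10^-20 M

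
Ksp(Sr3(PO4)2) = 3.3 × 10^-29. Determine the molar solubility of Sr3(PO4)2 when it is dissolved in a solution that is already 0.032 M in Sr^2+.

s ≈ 5.0 × 10^-13 M

Sr3(PO4)2(s) ⇌ 3 Sr^2+(aq) + 2 PO4^3-(aq)
Ksp = [Sr^2+]^3[PO4^3-]^2
If s mol/L dissolves here, [Sr^2+] = 0.032 + 3s ≈ 0.032, [PO4^3-] = 2s (since the Sr^2+ already present dominates).
Ksp ≈ (0.032)^3 × (2s)^2
s = 5.0 × 10^-13 M
Check: 3s = 1.5 × 10^-12 ≪ 0.032, so the approximation is valid.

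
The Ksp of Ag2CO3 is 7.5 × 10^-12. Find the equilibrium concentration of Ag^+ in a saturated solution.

Ag2CO3(s) <=> 2 Ag^+(aq) + CO3^2-(aq)
Ksp = [Ag^+]^2[CO3^2-]
Let s = molar solubility. Then [Ag^+] = 2s and [CO3^2-] = s.
Ksp = (2s)^2s = 4s^3
s^3 = 7.5 × 10^-12 / 4, so s = 1.23 x 10^-4 M
[Ag^+] = 2s = 2.5 x 10^-4 M

[Ag^+] ≈ 2.5e-4 M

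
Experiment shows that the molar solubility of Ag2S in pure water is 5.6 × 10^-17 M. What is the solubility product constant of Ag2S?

Ag2S(s) ⇌ 2 Ag^+ + S^2-
Let s = molar solubility. Then [Ag^+] = 2s and [S^2-] = s.
Ksp = [Ag^+]^2[S^2-]
So Ksp = (2s)^2 × s = 4s^3
Ksp = 4 × (5.6 x 10^-17)^3 = 7.0 x 10^-49

7.0 × 10^-49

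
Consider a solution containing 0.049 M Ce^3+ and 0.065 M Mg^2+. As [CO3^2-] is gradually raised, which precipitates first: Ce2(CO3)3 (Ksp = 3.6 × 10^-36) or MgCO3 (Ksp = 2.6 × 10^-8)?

Precipitation of each salt starts when its ion product equals its Ksp.
For Ce2(CO3)3: 3.6 × 10^-36 = (0.049)^2 × [CO3^2-]^3  ⇒  [CO3^2-] = 1.1 × 10^-11 M.
For MgCO3: 2.6 × 10^-8 = 0.065 × [CO3^2-]  ⇒  [CO3^2-] = 4.0 × 10^-7 M.
The salt with the lower threshold [CO3^2-] precipitates first: Ce2(CO3)3.

Ce2(CO3)3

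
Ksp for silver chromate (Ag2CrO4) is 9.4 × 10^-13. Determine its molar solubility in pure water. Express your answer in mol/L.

Ag2CrO4(s) ⇌ 2 Ag^+(aq) + CrO4^2-(aq)
Ksp = [Ag^+]^2[CrO4^2-]
For each mole of Ag2CrO4 that dissolves: [Ag^+] = 2s, [CrO4^2-] = s.
Substituting: Ksp = (2s)^2s = 4s^3
s = (9.4 × 10^-13 / 4)^(1/3) = 6.2 x 10^-5 M

s = 6.2e-5 M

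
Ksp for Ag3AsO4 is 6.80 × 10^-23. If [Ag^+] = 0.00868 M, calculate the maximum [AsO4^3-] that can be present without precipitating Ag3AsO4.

Ag3AsO4(s) ⇌ 3 Ag^+ + AsO4^3-
Ksp = [Ag^+]^3[AsO4^3-]
Precipitation begins when Q = Ksp. With [Ag^+] = 0.00868 M:
6.80 × 10^-23 = (0.00868)^3 × [AsO4^3-]
[AsO4^3-] = (6.80 × 10^-23 / 6.540 × 10^-7) = 1.04 × 10^-16 M

1.04 x 10^-16 M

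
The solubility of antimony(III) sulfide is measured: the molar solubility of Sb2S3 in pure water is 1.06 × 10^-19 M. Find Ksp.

Sb2S3(s) ⇌ 2 Sb^3+(aq) + 3 S^2-(aq)
If s mol/L of Sb2S3 dissolves, [Sb^3+] = 2s and [S^2-] = 3s.
Ksp = [Sb^3+]^2[S^2-]^3
Substituting: Ksp = (2s)^2(3s)^3 = 108s^5
With s = 1.06 × 10^-19: Ksp = 1.45 x 10^-93

1.45 × 10^-93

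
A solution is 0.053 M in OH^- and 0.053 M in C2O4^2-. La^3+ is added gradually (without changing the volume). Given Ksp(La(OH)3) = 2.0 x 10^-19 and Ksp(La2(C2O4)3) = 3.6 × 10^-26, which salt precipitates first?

Precipitation of each salt starts when its ion product equals its Ksp.
For La(OH)3: 2.0 x 10^-19 = (0.053)^3 × [La^3+]  ⇒  [La^3+] = 1.3 x 10^-15 M.
For La2(C2O4)3: 3.6 × 10^-26 = (0.053)^3 × [La^3+]^2  ⇒  [La^3+] = 1.6 × 10^-11 M.
The salt with the lower threshold [La^3+] precipitates first: La(OH)3.

La(OH)3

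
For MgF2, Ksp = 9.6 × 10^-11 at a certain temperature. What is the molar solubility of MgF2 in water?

MgF2(s) ⇌ Mg^2+ + 2 F^-
Ksp = [Mg^2+][F^-]^2
For each mole of MgF2 that dissolves: [Mg^2+] = s, [F^-] = 2s.
Substituting: Ksp = s(2s)^2 = 4s^3
Solving, s = (9.6 × 10^-11/4)^(1/3) = 2.9 x 10^-4 M

2.9 × 10^-4 M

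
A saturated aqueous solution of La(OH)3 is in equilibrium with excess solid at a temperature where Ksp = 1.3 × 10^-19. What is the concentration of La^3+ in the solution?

La(OH)3(s) <=> La^3+ + 3 OH^-
Ksp = [La^3+][OH^-]^3
For each mole of La(OH)3 that dissolves: [La^3+] = s, [OH^-] = 3s.
Ksp = s(3s)^3 = 27s^4
s^4 = 1.3 × 10^-19 / 27, so s = 8.33 × 10^-6 M
[La^3+] = s = 8.3 × 10^-6 M

[La^3+] ≈ 8.3 × 10^-6 M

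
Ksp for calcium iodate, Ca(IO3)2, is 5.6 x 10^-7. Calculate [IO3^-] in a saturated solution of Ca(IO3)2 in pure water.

Ca(IO3)2(s) ⇌ Ca^2+ + 2 IO3^-
Ksp = [Ca^2+][IO3^-]^2
With molar solubility s: [Ca^2+] = s, [IO3^-] = 2s.
Substituting: Ksp = s(2s)^2 = 4s^3
s = (5.6 x 10^-7 / 4)^(1/3) = 5.19 x 10^-3 M
[IO3^-] = 2s = 1.0 × 10^-2 M

[IO3^-] ≈ 1.0 x 10^-2 M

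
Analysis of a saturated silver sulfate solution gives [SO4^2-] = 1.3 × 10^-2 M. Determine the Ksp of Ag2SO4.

Ksp ≈ 8.8 × 10^-6

Ag2SO4(s) ⇌ 2 Ag^+(aq) + SO4^2-(aq)
Stoichiometry gives [Ag^+] = (2/1)[SO4^2-] = 2.60 x 10^-2 M.
Ksp = [Ag^+]^2[SO4^2-]
Ksp = (2.60 x 10^-2)^2 × 1.3 × 10^-2 = 8.8 x 10^-6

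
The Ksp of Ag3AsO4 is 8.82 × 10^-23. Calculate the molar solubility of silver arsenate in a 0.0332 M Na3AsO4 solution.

s = 4.62 × 10^-8 M

Ag3AsO4(s) <=> 3 Ag^+ + AsO4^3-
Ksp = [Ag^+]^3[AsO4^3-]
Let s = moles of Ag3AsO4 that dissolve per litre. [Ag^+] = 3s, [AsO4^3-] = 0.0332 + s ≈ 0.0332 (since AsO4^3- from Na3AsO4 dominates).
Ksp ≈ (3s)^3 × 0.0332
s = 4.62 × 10^-8 M
Check: s = 4.6 × 10^-8 ≪ 0.0332, so the approximation is valid.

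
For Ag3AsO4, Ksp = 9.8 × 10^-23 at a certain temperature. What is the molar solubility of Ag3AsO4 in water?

Ag3AsO4(s) ⇌ 3 Ag^+ + AsO4^3-
Ksp = [Ag^+]^3[AsO4^3-]
With molar solubility s: [Ag^+] = 3s, [AsO4^3-] = s.
So Ksp = (3s)^3 × s = 27s^4
Solving, s = (9.8 × 10^-23/27)^(1/4) = 1.4 × 10^-6 M

1.4 × 10^-6 M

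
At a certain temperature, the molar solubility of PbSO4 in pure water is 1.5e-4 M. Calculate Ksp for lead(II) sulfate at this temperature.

Ksp ≈ 2.3e-8

PbSO4(s) ⇌ Pb^2+(aq) + SO4^2-(aq)
Let s = molar solubility. Then [Pb^2+] = s and [SO4^2-] = s.
Ksp = [Pb^2+][SO4^2-]
Ksp = s^2
With s = 1.5 × 10^-4: Ksp = 2.3 × 10^-8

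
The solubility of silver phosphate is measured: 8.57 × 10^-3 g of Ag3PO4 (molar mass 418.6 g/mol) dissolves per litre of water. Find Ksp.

Ksp = 4.74e-18

Molar solubility s = (8.57 × 10^-3 g/L) / (418.6 g/mol) = 2.047 x 10^-5 M.
Ag3PO4(s) ⇌ 3 Ag^+(aq) + PO4^3-(aq)
Let s = molar solubility. Then [Ag^+] = 3s and [PO4^3-] = s.
Ksp = [Ag^+]^3[PO4^3-]
So Ksp = (3s)^3 × s = 27s^4
With s = 2.047 x 10^-5: Ksp = 4.74 x 10^-18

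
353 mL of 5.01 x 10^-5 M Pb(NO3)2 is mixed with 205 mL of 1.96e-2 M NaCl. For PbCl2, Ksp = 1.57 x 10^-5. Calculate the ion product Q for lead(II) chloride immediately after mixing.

Q ≈ 1.64e-9

Total volume = 353 + 205 = 558 mL.
[Pb^2+] = 5.01 × 10^-5 × (353/558) = 3.169 × 10^-5 M
[Cl^-] = 1.96 × 10^-2 × (205/558) = 7.201 × 10^-3 M
PbCl2(s) <=> Pb^2+(aq) + 2 Cl^-(aq), so Q = [Pb^2+][Cl^-]^2
Q = (3.169 × 10^-5)(7.201 x 10^-3)^2 = 1.64 × 10^-9
Q < Ksp, so no precipitate of PbCl2 forms.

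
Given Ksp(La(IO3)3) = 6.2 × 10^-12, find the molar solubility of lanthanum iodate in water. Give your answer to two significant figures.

s = 6.9e-4 M

La(IO3)3(s) <=> La^3+(aq) + 3 IO3^-(aq)
Ksp = [La^3+][IO3^-]^3
Let s = molar solubility. Then [La^3+] = s and [IO3^-] = 3s.
Ksp = s(3s)^3 = 27s^4
s = (6.2 × 10^-12 / 27)^(1/4) = 6.9 × 10^-4 M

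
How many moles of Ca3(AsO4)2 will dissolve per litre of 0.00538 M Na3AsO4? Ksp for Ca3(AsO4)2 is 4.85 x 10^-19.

Ca3(AsO4)2(s) ⇌ 3 Ca^2+ + 2 AsO4^3-
Ksp = [Ca^2+]^3[AsO4^3-]^2
Let s be the molar solubility in this solution. [Ca^2+] = 3s, [AsO4^3-] = 0.00538 + 2s ≈ 0.00538 (since AsO4^3- from Na3AsO4 dominates).
Ksp ≈ (3s)^3 × (0.00538)^2
s = 8.53 × 10^-6 M
Check: 2s = 1.7 × 10^-5 ≪ 0.00538, so the approximation is valid.

s ≈ 8.53 × 10^-6 M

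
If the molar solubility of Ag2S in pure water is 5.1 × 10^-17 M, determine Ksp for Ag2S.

Ksp = 5.3 x 10^-49

Ag2S(s) ⇌ 2 Ag^+(aq) + S^2-(aq)
Let s = molar solubility. Then [Ag^+] = 2s and [S^2-] = s.
Ksp = [Ag^+]^2[S^2-]
Ksp = (2s)^2s = 4s^3
With s = 5.1 × 10^-17: Ksp = 5.3 × 10^-49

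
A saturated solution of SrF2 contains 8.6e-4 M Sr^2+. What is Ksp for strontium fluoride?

Ksp ≈ 2.5 × 10^-9

SrF2(s) ⇌ Sr^2+(aq) + 2 F^-(aq)
Stoichiometry gives [F^-] = (2/1)[Sr^2+] = 1.72 x 10^-3 M.
Ksp = [Sr^2+][F^-]^2
Ksp = 8.6 × 10^-4 × (1.72 × 10^-3)^2 = 2.5 x 10^-9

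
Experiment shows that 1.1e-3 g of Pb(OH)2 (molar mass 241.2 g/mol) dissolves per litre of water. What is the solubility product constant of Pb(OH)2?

Molar solubility s = (1.1 × 10^-3 g/L) / (241.2 g/mol) = 4.56 x 10^-6 M.
Pb(OH)2(s) ⇌ Pb^2+ + 2 OH^-
Let s = molar solubility. Then [Pb^2+] = s and [OH^-] = 2s.
Ksp = [Pb^2+][OH^-]^2
Ksp = s(2s)^2 = 4s^3
Ksp = 4 × (4.56 × 10^-6)^3 = 3.8 × 10^-16

Ksp ≈ 3.8e-16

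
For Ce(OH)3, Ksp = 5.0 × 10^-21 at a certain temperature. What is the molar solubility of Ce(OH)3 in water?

Ce(OH)3(s) ⇌ Ce^3+(aq) + 3 OH^-(aq)
Ksp = [Ce^3+][OH^-]^3
Let s = molar solubility. Then [Ce^3+] = s and [OH^-] = 3s.
Substituting: Ksp = s(3s)^3 = 27s^4
s = (5.0 × 10^-21 / 27)^(1/4) = 3.7 x 10^-6 M

s = 3.7 × 10^-6 M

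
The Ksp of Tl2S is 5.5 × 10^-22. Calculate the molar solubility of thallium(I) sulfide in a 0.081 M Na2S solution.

4.1 x 10^-11 M

Tl2S(s) ⇌ 2 Tl^+(aq) + S^2-(aq)
Ksp = [Tl^+]^2[S^2-]
Let s = moles of Tl2S that dissolve per litre. [Tl^+] = 2s, [S^2-] = 0.081 + s ≈ 0.081 (Ksp is small, so little additional dissolves).
Ksp ≈ (2s)^2 × 0.081
s = 4.1 x 10^-11 M
Check: s = 4.1 × 10^-11 ≪ 0.081, so the approximation is valid.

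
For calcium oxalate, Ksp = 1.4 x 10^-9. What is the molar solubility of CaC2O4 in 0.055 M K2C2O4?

2.5e-8 M

CaC2O4(s) <=> Ca^2+(aq) + C2O4^2-(aq)
Ksp = [Ca^2+][C2O4^2-]
Let s = moles of CaC2O4 that dissolve per litre. [Ca^2+] = s, [C2O4^2-] = 0.055 + s ≈ 0.055 (common-ion effect: C2O4^2- is already 0.055 M).
Ksp ≈ s × 0.055
s = 2.5 x 10^-8 M
Check: s = 2.5 x 10^-8 ≪ 0.055, so the approximation is valid.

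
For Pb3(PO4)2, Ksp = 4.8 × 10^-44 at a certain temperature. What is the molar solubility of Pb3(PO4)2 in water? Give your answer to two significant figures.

s ≈ 8.5 x 10^-10 M

Pb3(PO4)2(s) ⇌ 3 Pb^2+(aq) + 2 PO4^3-(aq)
Ksp = [Pb^2+]^3[PO4^3-]^2
If s mol/L of Pb3(PO4)2 dissolves, [Pb^2+] = 3s and [PO4^3-] = 2s.
So Ksp = (3s)^3 × (2s)^2 = 108s^5
Solving, s = (4.8 × 10^-44/108)^(1/5) = 8.5 × 10^-10 M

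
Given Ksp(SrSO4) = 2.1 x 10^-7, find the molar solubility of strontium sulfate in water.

SrSO4(s) <=> Sr^2+(aq) + SO4^2-(aq)
Ksp = [Sr^2+][SO4^2-]
With molar solubility s: [Sr^2+] = s, [SO4^2-] = s.
Ksp = s × s = s^2
s = √(2.1 x 10^-7) = 4.6 x 10^-4 M

s = 4.6e-4 M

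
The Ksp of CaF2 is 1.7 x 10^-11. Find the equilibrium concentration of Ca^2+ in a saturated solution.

[Ca^2+] = 1.6e-4 M

CaF2(s) ⇌ Ca^2+(aq) + 2 F^-(aq)
Ksp = [Ca^2+][F^-]^2
For each mole of CaF2 that dissolves: [Ca^2+] = s, [F^-] = 2s.
So Ksp = s × (2s)^2 = 4s^3
s^3 = 1.7 x 10^-11 / 4, so s = 1.62 x 10^-4 M
[Ca^2+] = s = 1.6 x 10^-4 M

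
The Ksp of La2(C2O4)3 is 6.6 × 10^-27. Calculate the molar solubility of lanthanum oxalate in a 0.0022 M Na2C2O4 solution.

s ≈ 3.9 × 10^-10 M

La2(C2O4)3(s) ⇌ 2 La^3+ + 3 C2O4^2-
Ksp = [La^3+]^2[C2O4^2-]^3
If s mol/L dissolves here, [La^3+] = 2s, [C2O4^2-] = 0.0022 + 3s ≈ 0.0022 (since C2O4^2- from Na2C2O4 dominates).
Ksp ≈ (2s)^2 × (0.0022)^3
s = 3.9 × 10^-10 M
Check: 3s = 1.2 × 10^-9 ≪ 0.0022, so the approximation is valid.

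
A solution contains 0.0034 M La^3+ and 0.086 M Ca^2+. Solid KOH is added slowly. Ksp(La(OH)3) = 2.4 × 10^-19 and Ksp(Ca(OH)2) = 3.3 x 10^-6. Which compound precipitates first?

La(OH)3

Each salt begins to precipitate when Q = Ksp, i.e. when [OH^-] reaches its threshold.
For La(OH)3: 2.4 × 10^-19 = 0.0034 × [OH^-]^3  ⇒  [OH^-] = 4.1 × 10^-6 M.
For Ca(OH)2: 3.3 x 10^-6 = 0.086 × [OH^-]^2  ⇒  [OH^-] = 6.2 × 10^-3 M.
The salt with the lower threshold [OH^-] precipitates first: La(OH)3.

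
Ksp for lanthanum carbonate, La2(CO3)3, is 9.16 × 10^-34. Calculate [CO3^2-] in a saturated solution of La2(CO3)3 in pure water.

[CO3^2-] ≈ 2.90 x 10^-7 M

La2(CO3)3(s) ⇌ 2 La^3+(aq) + 3 CO3^2-(aq)
Ksp = [La^3+]^2[CO3^2-]^3
If s mol/L of La2(CO3)3 dissolves, [La^3+] = 2s and [CO3^2-] = 3s.
Substituting: Ksp = (2s)^2(3s)^3 = 108s^5
Solving, s = (9.16 × 10^-34/108)^(1/5) = 9.676 × 10^-8 M
[CO3^2-] = 3s = 2.90 × 10^-7 M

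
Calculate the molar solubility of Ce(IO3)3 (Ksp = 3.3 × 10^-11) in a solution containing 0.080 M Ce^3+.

Ce(IO3)3(s) ⇌ Ce^3+ + 3 IO3^-
Ksp = [Ce^3+][IO3^-]^3
Let s be the molar solubility in this solution. [Ce^3+] = 0.080 + s ≈ 0.080, [IO3^-] = 3s (Ksp is small, so little additional dissolves).
Ksp ≈ 0.080 × (3s)^3
s = 2.5 × 10^-4 M
Check: s = 2.5 x 10^-4 ≪ 0.080, so the approximation is valid.

s = 2.5 × 10^-4 M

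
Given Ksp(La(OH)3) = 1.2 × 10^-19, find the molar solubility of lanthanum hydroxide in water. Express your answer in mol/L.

La(OH)3(s) <=> La^3+ + 3 OH^-
Ksp = [La^3+][OH^-]^3
With molar solubility s: [La^3+] = s, [OH^-] = 3s.
Ksp = s(3s)^3 = 27s^4
s = (1.2 × 10^-19 / 27)^(1/4) = 8.2 × 10^-6 M

s ≈ 8.2 × 10^-6 M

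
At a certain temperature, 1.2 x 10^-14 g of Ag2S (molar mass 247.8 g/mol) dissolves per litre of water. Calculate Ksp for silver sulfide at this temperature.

Ksp = 4.5 × 10^-49

Molar solubility s = (1.2 × 10^-14 g/L) / (247.8 g/mol) = 4.84 x 10^-17 M.
Ag2S(s) ⇌ 2 Ag^+(aq) + S^2-(aq)
Let s = molar solubility. Then [Ag^+] = 2s and [S^2-] = s.
Ksp = [Ag^+]^2[S^2-]
So Ksp = (2s)^2 × s = 4s^3
With s = 4.84 x 10^-17: Ksp = 4.5 x 10^-49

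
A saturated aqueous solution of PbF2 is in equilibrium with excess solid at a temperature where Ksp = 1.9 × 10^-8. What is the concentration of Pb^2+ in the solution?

1.7e-3 M

PbF2(s) ⇌ Pb^2+ + 2 F^-
Ksp = [Pb^2+][F^-]^2
With molar solubility s: [Pb^2+] = s, [F^-] = 2s.
Ksp = s(2s)^2 = 4s^3
Solving, s = (1.9 × 10^-8/4)^(1/3) = 1.68 x 10^-3 M
[Pb^2+] = s = 1.7 × 10^-3 M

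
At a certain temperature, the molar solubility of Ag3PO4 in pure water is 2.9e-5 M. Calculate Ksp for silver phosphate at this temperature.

Ksp ≈ 1.9e-17

Ag3PO4(s) ⇌ 3 Ag^+(aq) + PO4^3-(aq)
For each mole of Ag3PO4 that dissolves: [Ag^+] = 3s, [PO4^3-] = s.
Ksp = [Ag^+]^3[PO4^3-]
Substituting: Ksp = (3s)^3s = 27s^4
Ksp = 27 × (2.9 × 10^-5)^4 = 1.9 × 10^-17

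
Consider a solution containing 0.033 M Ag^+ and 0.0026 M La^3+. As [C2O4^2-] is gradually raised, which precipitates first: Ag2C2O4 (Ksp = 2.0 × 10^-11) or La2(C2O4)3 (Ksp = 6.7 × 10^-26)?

Ag2C2O4

Each salt begins to precipitate when Q = Ksp, i.e. when [C2O4^2-] reaches its threshold.
For Ag2C2O4: 2.0 × 10^-11 = (0.033)^2 × [C2O4^2-]  ⇒  [C2O4^2-] = 1.8 × 10^-8 M.
For La2(C2O4)3: 6.7 × 10^-26 = (0.0026)^2 × [C2O4^2-]^3  ⇒  [C2O4^2-] = 2.1 x 10^-7 M.
The salt with the lower threshold [C2O4^2-] precipitates first: Ag2C2O4.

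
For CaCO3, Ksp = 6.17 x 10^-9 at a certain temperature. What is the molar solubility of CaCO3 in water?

CaCO3(s) <=> Ca^2+ + CO3^2-
Ksp = [Ca^2+][CO3^2-]
For each mole of CaCO3 that dissolves: [Ca^2+] = s, [CO3^2-] = s.
Ksp = (s)(s) = s^2
s = √(6.17 x 10^-9) = 7.85 x 10^-5 M

s ≈ 7.85 × 10^-5 M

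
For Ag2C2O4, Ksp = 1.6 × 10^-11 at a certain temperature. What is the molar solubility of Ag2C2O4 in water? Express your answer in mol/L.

1.6e-4 M

Ag2C2O4(s) <=> 2 Ag^+(aq) + C2O4^2-(aq)
Ksp = [Ag^+]^2[C2O4^2-]
If s mol/L of Ag2C2O4 dissolves, [Ag^+] = 2s and [C2O4^2-] = s.
Substituting: Ksp = (2s)^2s = 4s^3
s^3 = 1.6 × 10^-11 / 4, so s = 1.6 x 10^-4 M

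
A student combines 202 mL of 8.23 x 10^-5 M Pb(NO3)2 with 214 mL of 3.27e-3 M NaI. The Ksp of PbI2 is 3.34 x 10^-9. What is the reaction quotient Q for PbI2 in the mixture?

Total volume = 202 + 214 = 416 mL.
[Pb^2+] = 8.23 × 10^-5 × (202/416) = 3.996 x 10^-5 M
[I^-] = 3.27 × 10^-3 × (214/416) = 1.682 × 10^-3 M
PbI2(s) <=> Pb^2+(aq) + 2 I^-(aq), so Q = [Pb^2+][I^-]^2
Q = (3.996 × 10^-5)(1.682 × 10^-3)^2 = 1.13 × 10^-10
Q < Ksp, so no precipitate of PbI2 forms.

1.13 × 10^-10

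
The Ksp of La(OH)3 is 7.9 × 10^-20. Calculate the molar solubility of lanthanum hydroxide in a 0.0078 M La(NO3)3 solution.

7.2e-7 M

La(OH)3(s) ⇌ La^3+ + 3 OH^-
Ksp = [La^3+][OH^-]^3
Let s = moles of La(OH)3 that dissolve per litre. [La^3+] = 0.0078 + s ≈ 0.0078, [OH^-] = 3s (Ksp is small, so little additional dissolves).
Ksp ≈ 0.0078 × (3s)^3
s = 7.2 × 10^-7 M
Check: s = 7.2 × 10^-7 ≪ 0.0078, so the approximation is valid.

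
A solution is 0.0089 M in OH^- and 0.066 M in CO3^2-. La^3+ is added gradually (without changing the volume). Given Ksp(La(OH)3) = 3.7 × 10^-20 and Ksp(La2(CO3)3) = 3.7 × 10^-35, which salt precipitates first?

La2(CO3)3

Each salt begins to precipitate when Q = Ksp, i.e. when [La^3+] reaches its threshold.
For La(OH)3: 3.7 × 10^-20 = (0.0089)^3 × [La^3+]  ⇒  [La^3+] = 5.2 × 10^-14 M.
For La2(CO3)3: 3.7 × 10^-35 = (0.066)^3 × [La^3+]^2  ⇒  [La^3+] = 3.6 x 10^-16 M.
The salt with the lower threshold [La^3+] precipitates first: La2(CO3)3.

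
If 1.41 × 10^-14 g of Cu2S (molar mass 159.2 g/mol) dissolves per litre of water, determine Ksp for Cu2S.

Ksp ≈ 2.78 × 10^-48

Molar solubility s = (1.41 × 10^-14 g/L) / (159.2 g/mol) = 8.857 × 10^-17 M.
Cu2S(s) <=> 2 Cu^+(aq) + S^2-(aq)
With molar solubility s: [Cu^+] = 2s, [S^2-] = s.
Ksp = [Cu^+]^2[S^2-]
Ksp = (2s)^2s = 4s^3
Ksp = 4 × (8.857 × 10^-17)^3 = 2.78 x 10^-48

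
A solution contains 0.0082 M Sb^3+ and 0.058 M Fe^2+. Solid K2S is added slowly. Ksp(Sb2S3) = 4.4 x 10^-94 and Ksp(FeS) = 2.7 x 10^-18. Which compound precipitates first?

Each salt begins to precipitate when Q = Ksp, i.e. when [S^2-] reaches its threshold.
For Sb2S3: 4.4 x 10^-94 = (0.0082)^2 × [S^2-]^3  ⇒  [S^2-] = 1.9 x 10^-30 M.
For FeS: 2.7 x 10^-18 = 0.058 × [S^2-]  ⇒  [S^2-] = 4.7 × 10^-17 M.
The salt with the lower threshold [S^2-] precipitates first: Sb2S3.

Sb2S3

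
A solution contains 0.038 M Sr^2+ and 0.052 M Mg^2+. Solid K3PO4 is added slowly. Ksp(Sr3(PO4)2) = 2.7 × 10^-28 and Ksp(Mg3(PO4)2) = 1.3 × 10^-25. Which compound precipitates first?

Each salt begins to precipitate when Q = Ksp, i.e. when [PO4^3-] reaches its threshold.
For Sr3(PO4)2: 2.7 × 10^-28 = (0.038)^3 × [PO4^3-]^2  ⇒  [PO4^3-] = 2.2 x 10^-12 M.
For Mg3(PO4)2: 1.3 × 10^-25 = (0.052)^3 × [PO4^3-]^2  ⇒  [PO4^3-] = 3.0 × 10^-11 M.
The salt with the lower threshold [PO4^3-] precipitates first: Sr3(PO4)2.

Sr3(PO4)2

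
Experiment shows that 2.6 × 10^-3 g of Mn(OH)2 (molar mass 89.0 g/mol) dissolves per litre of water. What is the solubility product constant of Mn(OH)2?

Molar solubility s = (2.6 x 10^-3 g/L) / (89.0 g/mol) = 2.92 × 10^-5 M.
Mn(OH)2(s) ⇌ Mn^2+(aq) + 2 OH^-(aq)
For each mole of Mn(OH)2 that dissolves: [Mn^2+] = s, [OH^-] = 2s.
Ksp = [Mn^2+][OH^-]^2
Substituting: Ksp = s(2s)^2 = 4s^3
With s = 2.92 × 10^-5: Ksp = 1.0 × 10^-13

Ksp = 1.0e-13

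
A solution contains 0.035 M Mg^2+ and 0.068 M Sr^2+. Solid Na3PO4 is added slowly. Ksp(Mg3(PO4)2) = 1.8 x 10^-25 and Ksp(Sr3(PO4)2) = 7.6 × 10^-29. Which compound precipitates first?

Sr3(PO4)2

Precipitation of each salt starts when its ion product equals its Ksp.
For Mg3(PO4)2: 1.8 x 10^-25 = (0.035)^3 × [PO4^3-]^2  ⇒  [PO4^3-] = 6.5 × 10^-11 M.
For Sr3(PO4)2: 7.6 × 10^-29 = (0.068)^3 × [PO4^3-]^2  ⇒  [PO4^3-] = 4.9 x 10^-13 M.
The salt with the lower threshold [PO4^3-] precipitates first: Sr3(PO4)2.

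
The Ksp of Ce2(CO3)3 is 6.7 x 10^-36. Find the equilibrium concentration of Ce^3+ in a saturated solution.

[Ce^3+] ≈ 7.2 x 10^-8 M

Ce2(CO3)3(s) <=> 2 Ce^3+ + 3 CO3^2-
Ksp = [Ce^3+]^2[CO3^2-]^3
With molar solubility s: [Ce^3+] = 2s, [CO3^2-] = 3s.
So Ksp = (2s)^2 × (3s)^3 = 108s^5
s = (6.7 x 10^-36 / 108)^(1/5) = 3.62 × 10^-8 M
[Ce^3+] = 2s = 7.2 x 10^-8 M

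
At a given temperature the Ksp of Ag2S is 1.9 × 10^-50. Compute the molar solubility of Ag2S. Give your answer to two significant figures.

Ag2S(s) ⇌ 2 Ag^+(aq) + S^2-(aq)
Ksp = [Ag^+]^2[S^2-]
For each mole of Ag2S that dissolves: [Ag^+] = 2s, [S^2-] = s.
Substituting: Ksp = (2s)^2s = 4s^3
s^3 = 1.9 × 10^-50 / 4, so s = 1.7 × 10^-17 M

1.7 × 10^-17 M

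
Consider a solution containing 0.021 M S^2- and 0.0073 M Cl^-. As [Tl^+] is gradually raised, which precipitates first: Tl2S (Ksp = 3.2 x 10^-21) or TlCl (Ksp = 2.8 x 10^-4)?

Tl2S

Precipitation of each salt starts when its ion product equals its Ksp.
For Tl2S: 3.2 x 10^-21 = 0.021 × [Tl^+]^2  ⇒  [Tl^+] = 3.9 × 10^-10 M.
For TlCl: 2.8 x 10^-4 = 0.0073 × [Tl^+]  ⇒  [Tl^+] = 3.8 × 10^-2 M.
The salt with the lower threshold [Tl^+] precipitates first: Tl2S.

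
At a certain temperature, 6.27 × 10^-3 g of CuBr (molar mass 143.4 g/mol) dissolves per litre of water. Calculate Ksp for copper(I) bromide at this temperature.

Molar solubility s = (6.27 x 10^-3 g/L) / (143.4 g/mol) = 4.372 × 10^-5 M.
CuBr(s) ⇌ Cu^+ + Br^-
With molar solubility s: [Cu^+] = s, [Br^-] = s.
Ksp = [Cu^+][Br^-]
Ksp = (s)(s) = s^2
Ksp = (4.372 x 10^-5)^2 = 1.91 x 10^-9

Ksp = 1.91 x 10^-9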